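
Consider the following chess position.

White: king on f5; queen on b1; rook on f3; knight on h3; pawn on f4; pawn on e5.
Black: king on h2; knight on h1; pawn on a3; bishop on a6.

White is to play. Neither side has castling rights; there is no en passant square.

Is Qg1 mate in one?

After Qg1: black king on h2; in check: yes, from the white queen on g1.
King squares — g1: attacked by Nh3; h1: own knight; g2: attacked by Qg1; g3: attacked by Qg1; h3: attacked by Rf3.
Black has no legal moves → checkmate.

yes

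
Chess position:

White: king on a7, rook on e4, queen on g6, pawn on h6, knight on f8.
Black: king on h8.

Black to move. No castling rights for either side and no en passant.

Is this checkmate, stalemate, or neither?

stalemate

Black to move; black king on h8.
In check: no.
King squares — g7: attacked by Qg6; h7: attacked by Qg6; g8: attacked by Qg6.
Legal moves for Black: none.
Not in check and no legal moves → stalemate.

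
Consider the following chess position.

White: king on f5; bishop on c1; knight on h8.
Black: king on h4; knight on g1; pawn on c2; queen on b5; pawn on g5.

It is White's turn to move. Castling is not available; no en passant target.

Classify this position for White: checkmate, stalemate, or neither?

White to move; white king on f5.
In check: yes, from the black queen on b5.
King squares — e4: available; f4: attacked by Pg5; g4: attacked by Kh4; e5: attacked by Qb5; g5: attacked by Kh4; e6: available; f6: available; g6: available.
Legal moves for White: Kg6, Kf6, Ke6, Ke4.
White is in check but has 4 legal moves → neither.

neither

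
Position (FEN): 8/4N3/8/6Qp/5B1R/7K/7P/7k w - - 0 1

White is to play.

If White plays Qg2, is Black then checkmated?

After Qg2: black king on h1; in check: yes, from the white queen on g2.
King squares — g1: attacked by Qg2; g2: attacked by Kh3; h2: attacked by Qg2.
Black has no legal moves → checkmate.

yes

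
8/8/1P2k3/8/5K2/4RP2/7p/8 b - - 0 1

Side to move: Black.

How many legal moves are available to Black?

Black to move; king on e6.
In check: yes, from the white rook on e3.
Legal moves: Kf7, Kd7, Kf6, Kd6, Kd5.
Count: 5.

5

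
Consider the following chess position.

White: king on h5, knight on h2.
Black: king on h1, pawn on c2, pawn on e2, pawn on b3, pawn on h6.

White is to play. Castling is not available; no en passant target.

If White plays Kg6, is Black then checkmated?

no

After Kg6: black king on h1; in check: no.
Black is not in check, so this cannot be checkmate.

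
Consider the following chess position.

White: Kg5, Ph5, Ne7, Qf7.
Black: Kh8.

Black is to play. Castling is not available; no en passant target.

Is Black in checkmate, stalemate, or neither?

stalemate

Black to move; black king on h8.
In check: no.
King squares — g7: attacked by Qf7; h7: attacked by Qf7; g8: attacked by Ne7.
Legal moves for Black: none.
Not in check and no legal moves → stalemate.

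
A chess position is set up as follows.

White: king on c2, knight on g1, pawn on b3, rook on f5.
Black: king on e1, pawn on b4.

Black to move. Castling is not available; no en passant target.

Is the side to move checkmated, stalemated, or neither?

Black to move; black king on e1.
In check: no.
King squares — d1: attacked by Kc2; f1: attacked by Rf5; d2: attacked by Kc2; e2: attacked by Ng1; f2: attacked by Rf5.
Legal moves for Black: none.
Not in check and no legal moves → stalemate.

stalemate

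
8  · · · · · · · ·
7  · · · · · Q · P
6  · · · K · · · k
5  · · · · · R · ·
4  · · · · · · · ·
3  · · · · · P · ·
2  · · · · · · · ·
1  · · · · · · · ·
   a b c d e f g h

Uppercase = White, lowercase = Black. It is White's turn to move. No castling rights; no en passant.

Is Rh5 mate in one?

yes

After Rh5: black king on h6; in check: yes, from the white rook on h5.
King squares — g5: attacked by Rh5; h5: attacked by Qf7; g6: attacked by Qf7; g7: attacked by Qf7; h7: attacked by Rh5.
Black has no legal moves → checkmate.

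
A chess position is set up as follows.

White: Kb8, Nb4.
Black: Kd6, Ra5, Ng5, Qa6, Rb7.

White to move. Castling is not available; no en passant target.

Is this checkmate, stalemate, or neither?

White to move; white king on b8.
In check: yes, from the black rook on b7.
Legal moves for White: Kc8.
White is in check but has 1 legal move → neither.

neither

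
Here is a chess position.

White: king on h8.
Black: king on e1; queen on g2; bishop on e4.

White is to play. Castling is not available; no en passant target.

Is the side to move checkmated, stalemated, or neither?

stalemate

White to move; white king on h8.
In check: no.
King squares — g7: attacked by Qg2; h7: attacked by Be4; g8: attacked by Qg2.
Legal moves for White: none.
Not in check and no legal moves → stalemate.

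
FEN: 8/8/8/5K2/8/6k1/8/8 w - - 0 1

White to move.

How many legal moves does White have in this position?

6

White to move; king on f5.
In check: no.
Legal moves: Kg6, Kf6, Ke6, Kg5, Ke5, Ke4.
Count: 6.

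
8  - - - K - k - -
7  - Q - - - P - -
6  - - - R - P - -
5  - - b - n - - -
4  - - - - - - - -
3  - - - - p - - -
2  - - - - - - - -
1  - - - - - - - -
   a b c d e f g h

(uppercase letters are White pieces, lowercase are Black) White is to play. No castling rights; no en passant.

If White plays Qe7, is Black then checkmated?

yes

After Qe7: black king on f8; in check: yes, from the white queen on e7.
King squares — e7: attacked by Pf6; f7: attacked by Qe7; g7: attacked by Pf6; e8: attacked by Qe7; g8: attacked by Pf7.
Black has no legal moves → checkmate.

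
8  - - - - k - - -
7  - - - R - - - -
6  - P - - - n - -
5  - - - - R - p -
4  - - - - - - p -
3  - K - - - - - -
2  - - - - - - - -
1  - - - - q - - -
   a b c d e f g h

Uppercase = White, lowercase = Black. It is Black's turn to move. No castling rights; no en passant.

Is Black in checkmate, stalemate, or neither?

Black to move; black king on e8.
In check: yes, from the white rook on e5.
Legal moves for Black: Kf8, Kxd7, Qxe5.
Black is in check but has 3 legal moves → neither.

neither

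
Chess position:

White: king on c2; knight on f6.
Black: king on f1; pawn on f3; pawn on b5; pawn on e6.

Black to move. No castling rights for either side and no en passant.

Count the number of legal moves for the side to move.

8

Black to move; king on f1.
In check: no.
Legal moves: Kg2, Kf2, Ke2, Kg1, Ke1, e5, b4, f2.
Count: 8.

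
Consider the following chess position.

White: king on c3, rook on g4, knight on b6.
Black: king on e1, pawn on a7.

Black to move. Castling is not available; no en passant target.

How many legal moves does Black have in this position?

7

Black to move; king on e1.
In check: no.
Legal moves: Kf2, Ke2, Kf1, Kd1, axb6, a6, a5.
Count: 7.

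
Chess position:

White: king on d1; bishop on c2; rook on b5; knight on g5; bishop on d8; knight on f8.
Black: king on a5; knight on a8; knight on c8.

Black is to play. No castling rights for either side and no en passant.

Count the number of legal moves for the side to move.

2

Black to move; king on a5.
In check: yes, from the white rook on b5 and the white bishop on d8.
Legal moves: Ka6, Kxb5.
Count: 2.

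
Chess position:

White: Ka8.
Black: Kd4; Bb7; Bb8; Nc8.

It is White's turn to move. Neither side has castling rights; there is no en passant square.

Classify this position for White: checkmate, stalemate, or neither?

White to move; white king on a8.
In check: yes, from the black bishop on b7.
Legal moves for White: Kxb8, Kxb7.
White is in check but has 2 legal moves → neither.

neither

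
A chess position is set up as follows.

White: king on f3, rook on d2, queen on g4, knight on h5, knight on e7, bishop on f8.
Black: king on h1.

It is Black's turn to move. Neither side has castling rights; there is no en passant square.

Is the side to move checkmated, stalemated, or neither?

Black to move; black king on h1.
In check: no.
King squares — g1: attacked by Qg4; g2: attacked by Rd2; h2: attacked by Rd2.
Legal moves for Black: none.
Not in check and no legal moves → stalemate.

stalemate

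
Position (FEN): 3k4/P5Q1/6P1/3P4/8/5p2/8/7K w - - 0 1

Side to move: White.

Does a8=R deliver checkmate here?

After a8=R: black king on d8; in check: yes, from the white rook on a8.
King squares — c7: attacked by Qg7; d7: attacked by Qg7; e7: attacked by Qg7; c8: attacked by Ra8; e8: attacked by Ra8.
Black has no legal moves → checkmate.

yes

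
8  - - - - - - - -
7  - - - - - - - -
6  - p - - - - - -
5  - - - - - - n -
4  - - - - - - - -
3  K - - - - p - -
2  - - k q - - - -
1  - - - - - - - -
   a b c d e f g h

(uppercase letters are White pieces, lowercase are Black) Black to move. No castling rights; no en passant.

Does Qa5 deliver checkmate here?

After Qa5: white king on a3; in check: yes, from the black queen on a5.
King squares — a2: attacked by Qa5; b2: attacked by Kc2; b3: attacked by Kc2; a4: attacked by Qa5; b4: attacked by Qa5.
White has no legal moves → checkmate.

yes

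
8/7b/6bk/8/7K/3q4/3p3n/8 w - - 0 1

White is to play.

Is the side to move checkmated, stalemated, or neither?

stalemate

White to move; white king on h4.
In check: no.
King squares — g3: attacked by Qd3; h3: attacked by Qd3; g4: attacked by Nh2; g5: attacked by Kh6; h5: attacked by Bg6.
Legal moves for White: none.
Not in check and no legal moves → stalemate.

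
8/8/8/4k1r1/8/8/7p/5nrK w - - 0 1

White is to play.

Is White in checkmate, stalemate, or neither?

checkmate

White to move; white king on h1.
In check: yes, from the black rook on g1.
King squares — g1: attacked by Ph2; g2: attacked by Rg1; h2: attacked by Nf1.
Legal moves for White: none.
In check with no legal moves → checkmate.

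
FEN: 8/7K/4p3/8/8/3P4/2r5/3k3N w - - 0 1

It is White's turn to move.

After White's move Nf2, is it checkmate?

After Nf2: black king on d1; in check: yes, from the white knight on f2.
Black has 5 legal replies: Ke2, Kd2, Ke1, Kc1, Rxf2.
In check but a legal move exists → not checkmate.

no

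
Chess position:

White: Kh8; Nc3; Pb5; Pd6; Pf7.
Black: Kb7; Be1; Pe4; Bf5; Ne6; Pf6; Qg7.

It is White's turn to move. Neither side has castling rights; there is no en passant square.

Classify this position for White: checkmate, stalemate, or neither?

checkmate

White to move; white king on h8.
In check: yes, from the black queen on g7.
King squares — g7: attacked by Ne6; h7: attacked by Bf5; g8: attacked by Qg7.
Legal moves for White: none.
In check with no legal moves → checkmate.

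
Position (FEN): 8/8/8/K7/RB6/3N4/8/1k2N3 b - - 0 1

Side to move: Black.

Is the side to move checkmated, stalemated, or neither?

stalemate

Black to move; black king on b1.
In check: no.
King squares — a1: attacked by Ra4; c1: attacked by Nd3; a2: attacked by Ra4; b2: attacked by Nd3; c2: attacked by Ne1.
Legal moves for Black: none.
Not in check and no legal moves → stalemate.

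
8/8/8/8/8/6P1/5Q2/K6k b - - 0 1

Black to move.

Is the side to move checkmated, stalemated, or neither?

Black to move; black king on h1.
In check: no.
King squares — g1: attacked by Qf2; g2: attacked by Qf2; h2: attacked by Qf2.
Legal moves for Black: none.
Not in check and no legal moves → stalemate.

stalemate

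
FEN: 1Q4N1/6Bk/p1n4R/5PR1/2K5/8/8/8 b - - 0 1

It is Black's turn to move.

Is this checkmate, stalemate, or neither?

Black to move; black king on h7.
In check: yes, from the white rook on h6.
King squares — g6: attacked by Pf5; h6: attacked by Bg7; g7: attacked by Rg5; g8: attacked by Qb8; h8: attacked by Rh6.
Legal moves for Black: none.
In check with no legal moves → checkmate.

checkmate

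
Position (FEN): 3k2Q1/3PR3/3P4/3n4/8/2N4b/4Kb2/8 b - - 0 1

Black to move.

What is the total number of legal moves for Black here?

0

Black to move; king on d8.
In check: yes, from the white queen on g8.
Legal moves: none.
Count: 0.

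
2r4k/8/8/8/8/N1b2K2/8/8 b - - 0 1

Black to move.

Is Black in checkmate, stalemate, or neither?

Black to move; black king on h8.
In check: no.
Legal moves for Black include: Kg8, Kh7, Kg7, Rg8, Rf8+, Re8, Rd8, Rb8, Ra8, Rc7, Rc6, Rc5, Rc4, Bg7, Bf6, Be5, Ba5, Bd4, ... (list truncated; more exist).
Black has legal moves and is not in check → neither.

neither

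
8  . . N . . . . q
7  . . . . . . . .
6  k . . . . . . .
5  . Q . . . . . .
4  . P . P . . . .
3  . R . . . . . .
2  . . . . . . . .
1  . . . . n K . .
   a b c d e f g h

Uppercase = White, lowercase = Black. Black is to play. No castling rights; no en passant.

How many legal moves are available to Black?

1

Black to move; king on a6.
In check: yes, from the white queen on b5.
Legal moves: Kxb5.
Count: 1.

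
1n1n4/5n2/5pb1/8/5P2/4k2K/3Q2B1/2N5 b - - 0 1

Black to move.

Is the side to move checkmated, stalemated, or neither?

neither

Black to move; black king on e3.
In check: yes, from the white queen on d2.
King squares — d2: available; e2: attacked by Nc1; f2: attacked by Qd2; d3: attacked by Nc1; f3: attacked by Bg2; d4: attacked by Qd2; e4: attacked by Bg2; f4: attacked by Qd2.
Legal moves for Black: Kxd2.
Black is in check but has 1 legal move → neither.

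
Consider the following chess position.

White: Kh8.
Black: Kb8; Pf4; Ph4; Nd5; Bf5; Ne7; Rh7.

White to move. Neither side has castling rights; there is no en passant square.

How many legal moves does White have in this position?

White to move; king on h8.
In check: yes, from the black rook on h7.
Legal moves: none.
Count: 0.

0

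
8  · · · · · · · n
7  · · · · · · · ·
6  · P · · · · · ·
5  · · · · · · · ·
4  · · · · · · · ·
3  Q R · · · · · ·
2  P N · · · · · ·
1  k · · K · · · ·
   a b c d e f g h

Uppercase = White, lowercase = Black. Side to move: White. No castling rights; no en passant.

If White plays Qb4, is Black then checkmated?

After Qb4: black king on a1; in check: no.
Black is not in check, so this cannot be checkmate.

no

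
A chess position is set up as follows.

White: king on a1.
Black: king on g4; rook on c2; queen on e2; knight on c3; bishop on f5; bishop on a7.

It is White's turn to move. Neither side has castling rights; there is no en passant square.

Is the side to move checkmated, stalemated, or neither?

White to move; white king on a1.
In check: no.
King squares — b1: attacked by Nc3; a2: attacked by Rc2; b2: attacked by Rc2.
Legal moves for White: none.
Not in check and no legal moves → stalemate.

stalemate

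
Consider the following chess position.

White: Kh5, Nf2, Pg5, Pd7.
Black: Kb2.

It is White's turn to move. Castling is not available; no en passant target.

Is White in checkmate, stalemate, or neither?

White to move; white king on h5.
In check: no.
Legal moves for White: Kh6, Kg6, Kh4, Kg4, Ng4, Ne4, Nh3, Nd3+, Nh1, Nd1+, d8=Q, d8=R, d8=B, d8=N, g6.
White has 15 legal moves and is not in check → neither.

neither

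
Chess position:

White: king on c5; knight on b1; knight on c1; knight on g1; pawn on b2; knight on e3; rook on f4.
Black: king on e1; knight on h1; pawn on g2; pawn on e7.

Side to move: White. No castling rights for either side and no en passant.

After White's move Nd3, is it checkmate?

yes

After Nd3: black king on e1; in check: yes, from the white knight on d3.
King squares — d1: attacked by Ne3; f1: attacked by Ne3; d2: attacked by Nb1; e2: attacked by Ng1; f2: attacked by Nd3.
Black has no legal moves → checkmate.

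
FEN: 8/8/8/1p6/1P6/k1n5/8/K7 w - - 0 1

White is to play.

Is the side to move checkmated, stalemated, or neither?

White to move; white king on a1.
In check: no.
King squares — b1: attacked by Nc3; a2: attacked by Ka3; b2: attacked by Ka3.
Legal moves for White: none.
Not in check and no legal moves → stalemate.

stalemate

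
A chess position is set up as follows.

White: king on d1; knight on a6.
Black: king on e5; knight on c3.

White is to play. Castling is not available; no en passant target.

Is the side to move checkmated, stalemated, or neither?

White to move; white king on d1.
In check: yes, from the black knight on c3.
Legal moves for White: Kd2, Kc2, Ke1, Kc1.
White is in check but has 4 legal moves → neither.

neither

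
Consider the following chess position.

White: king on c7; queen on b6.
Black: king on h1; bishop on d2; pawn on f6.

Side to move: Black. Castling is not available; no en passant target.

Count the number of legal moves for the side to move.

Black to move; king on h1.
In check: no.
Legal moves: Bh6, Bg5, Ba5, Bf4+, Bb4, Be3, Bc3, Be1, Bc1, Kh2, Kg2, f5.
Count: 12.

12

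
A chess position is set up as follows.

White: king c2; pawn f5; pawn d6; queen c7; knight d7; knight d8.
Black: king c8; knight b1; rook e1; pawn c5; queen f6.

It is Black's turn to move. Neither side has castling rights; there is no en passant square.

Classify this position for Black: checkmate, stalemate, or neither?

Black to move; black king on c8.
In check: yes, from the white queen on c7.
King squares — b7: attacked by Qc7; c7: attacked by Pd6; d7: attacked by Qc7; b8: attacked by Qc7; d8: attacked by Qc7.
Legal moves for Black: none.
In check with no legal moves → checkmate.

checkmate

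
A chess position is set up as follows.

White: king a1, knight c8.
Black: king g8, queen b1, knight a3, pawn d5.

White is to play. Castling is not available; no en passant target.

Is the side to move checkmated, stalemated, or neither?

checkmate

White to move; white king on a1.
In check: yes, from the black queen on b1.
King squares — b1: attacked by Na3; a2: attacked by Qb1; b2: attacked by Qb1.
Legal moves for White: none.
In check with no legal moves → checkmate.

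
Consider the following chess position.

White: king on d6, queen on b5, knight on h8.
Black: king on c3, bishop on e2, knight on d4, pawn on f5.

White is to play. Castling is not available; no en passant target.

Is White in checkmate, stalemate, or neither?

neither

White to move; white king on d6.
In check: no.
Legal moves for White include: Nf7, Ng6, Ke7, Kd7, Kc7, Ke5, Kd5, Kc5, Qe8, Qb8, Qd7, Qb7, Qc6+, Qb6, Qa6, Qxf5, Qe5, Qd5, ... (list truncated; more exist).
White has legal moves and is not in check → neither.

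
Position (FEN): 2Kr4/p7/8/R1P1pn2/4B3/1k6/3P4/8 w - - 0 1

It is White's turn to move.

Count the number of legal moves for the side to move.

White to move; king on c8.
In check: yes, from the black rook on d8.
Legal moves: Kxd8, Kc7, Kb7.
Count: 3.

3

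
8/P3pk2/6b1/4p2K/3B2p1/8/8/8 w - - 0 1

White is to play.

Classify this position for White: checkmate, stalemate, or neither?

neither

White to move; white king on h5.
In check: yes, from the black bishop on g6.
King squares — g4: available; h4: available; g5: available; g6: attacked by Kf7; h6: available.
Legal moves for White: Kh6, Kg5, Kh4, Kxg4.
White is in check but has 4 legal moves → neither.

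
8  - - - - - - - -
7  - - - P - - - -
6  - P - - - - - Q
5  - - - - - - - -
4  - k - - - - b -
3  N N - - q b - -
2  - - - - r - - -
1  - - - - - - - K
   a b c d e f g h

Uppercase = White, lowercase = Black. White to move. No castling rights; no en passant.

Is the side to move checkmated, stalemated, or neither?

White to move; white king on h1.
In check: yes, from the black bishop on f3.
King squares — g1: attacked by Qe3; g2: attacked by Re2; h2: attacked by Re2.
Legal moves for White: none.
In check with no legal moves → checkmate.

checkmate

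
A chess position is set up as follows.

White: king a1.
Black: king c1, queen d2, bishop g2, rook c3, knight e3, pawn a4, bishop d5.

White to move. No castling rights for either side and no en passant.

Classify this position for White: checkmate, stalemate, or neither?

White to move; white king on a1.
In check: no.
King squares — b1: attacked by Kc1; a2: attacked by Qd2; b2: attacked by Kc1.
Legal moves for White: none.
Not in check and no legal moves → stalemate.

stalemate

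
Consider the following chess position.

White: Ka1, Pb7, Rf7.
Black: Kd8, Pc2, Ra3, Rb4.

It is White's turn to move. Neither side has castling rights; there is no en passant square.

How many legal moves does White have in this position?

0

White to move; king on a1.
In check: yes, from the black rook on a3.
Legal moves: none.
Count: 0.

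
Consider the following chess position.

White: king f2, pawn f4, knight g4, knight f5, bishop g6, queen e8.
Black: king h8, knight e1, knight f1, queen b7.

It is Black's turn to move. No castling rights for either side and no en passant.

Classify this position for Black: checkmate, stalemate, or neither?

checkmate

Black to move; black king on h8.
In check: yes, from the white queen on e8.
King squares — g7: attacked by Nf5; h7: attacked by Bg6; g8: attacked by Qe8.
Legal moves for Black: none.
In check with no legal moves → checkmate.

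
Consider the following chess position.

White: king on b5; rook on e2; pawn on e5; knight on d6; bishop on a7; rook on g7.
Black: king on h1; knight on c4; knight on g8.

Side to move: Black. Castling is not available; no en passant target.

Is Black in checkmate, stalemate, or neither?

Black to move; black king on h1.
In check: no.
Legal moves for Black: Ne7, Nh6, Nf6, Nxd6+, Nb6, Nxe5, Na5, Ne3, Na3+, Nd2, Nb2.
Black has 11 legal moves and is not in check → neither.

neither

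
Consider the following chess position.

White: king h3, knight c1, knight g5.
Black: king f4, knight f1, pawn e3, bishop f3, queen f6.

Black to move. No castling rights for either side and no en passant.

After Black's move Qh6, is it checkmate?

yes

After Qh6: white king on h3; in check: yes, from the black queen on h6.
King squares — g2: attacked by Bf3; h2: attacked by Nf1; g3: attacked by Nf1; g4: attacked by Bf3; h4: attacked by Qh6.
White has no legal moves → checkmate.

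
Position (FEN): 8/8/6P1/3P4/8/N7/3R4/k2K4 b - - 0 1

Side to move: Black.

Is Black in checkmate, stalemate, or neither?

stalemate

Black to move; black king on a1.
In check: no.
King squares — b1: attacked by Na3; a2: attacked by Rd2; b2: attacked by Rd2.
Legal moves for Black: none.
Not in check and no legal moves → stalemate.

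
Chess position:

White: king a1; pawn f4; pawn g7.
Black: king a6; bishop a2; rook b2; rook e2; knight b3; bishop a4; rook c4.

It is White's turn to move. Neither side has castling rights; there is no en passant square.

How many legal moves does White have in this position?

0

White to move; king on a1.
In check: yes, from the black knight on b3.
Legal moves: none.
Count: 0.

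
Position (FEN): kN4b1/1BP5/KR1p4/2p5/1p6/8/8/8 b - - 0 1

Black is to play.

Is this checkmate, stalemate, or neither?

Black to move; black king on a8.
In check: yes, from the white bishop on b7.
King squares — a7: attacked by Ka6; b7: attacked by Ka6; b8: attacked by Pc7.
Legal moves for Black: none.
In check with no legal moves → checkmate.

checkmate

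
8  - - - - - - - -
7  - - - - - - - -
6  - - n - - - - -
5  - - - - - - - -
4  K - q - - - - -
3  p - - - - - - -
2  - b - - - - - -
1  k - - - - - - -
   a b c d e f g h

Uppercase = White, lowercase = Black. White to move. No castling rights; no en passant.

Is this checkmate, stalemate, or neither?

checkmate

White to move; white king on a4.
In check: yes, from the black queen on c4.
King squares — a3: attacked by Bb2; b3: attacked by Qc4; b4: attacked by Qc4; a5: attacked by Nc6; b5: attacked by Qc4.
Legal moves for White: none.
In check with no legal moves → checkmate.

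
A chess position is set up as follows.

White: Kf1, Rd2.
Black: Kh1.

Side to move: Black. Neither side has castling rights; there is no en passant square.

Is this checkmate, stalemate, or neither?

Black to move; black king on h1.
In check: no.
King squares — g1: attacked by Kf1; g2: attacked by Kf1; h2: attacked by Rd2.
Legal moves for Black: none.
Not in check and no legal moves → stalemate.

stalemate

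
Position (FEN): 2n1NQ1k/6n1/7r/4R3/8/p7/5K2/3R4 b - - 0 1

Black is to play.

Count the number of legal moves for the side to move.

1

Black to move; king on h8.
In check: yes, from the white queen on f8.
Legal moves: Kh7.
Count: 1.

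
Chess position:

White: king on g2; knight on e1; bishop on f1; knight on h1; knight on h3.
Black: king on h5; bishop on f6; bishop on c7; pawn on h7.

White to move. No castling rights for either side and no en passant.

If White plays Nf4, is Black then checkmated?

no

After Nf4: black king on h5; in check: yes, from the white knight on f4.
Black has 5 legal replies: Kh6, Kg5, Kh4, Kg4, Bxf4.
In check but a legal move exists → not checkmate.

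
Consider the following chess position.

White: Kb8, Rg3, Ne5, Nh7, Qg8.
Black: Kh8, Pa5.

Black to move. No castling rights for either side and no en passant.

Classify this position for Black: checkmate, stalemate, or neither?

checkmate

Black to move; black king on h8.
In check: yes, from the white queen on g8.
King squares — g7: attacked by Rg3; h7: attacked by Qg8; g8: attacked by Rg3.
Legal moves for Black: none.
In check with no legal moves → checkmate.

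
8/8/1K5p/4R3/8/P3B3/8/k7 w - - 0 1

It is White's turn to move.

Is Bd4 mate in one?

no

After Bd4: black king on a1; in check: yes, from the white bishop on d4.
Black has 2 legal replies: Ka2, Kb1.
In check but a legal move exists → not checkmate.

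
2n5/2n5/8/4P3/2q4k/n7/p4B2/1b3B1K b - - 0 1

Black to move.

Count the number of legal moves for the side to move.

3

Black to move; king on h4.
In check: yes, from the white bishop on f2.
Legal moves: Kh5, Kg5, Kg4.
Count: 3.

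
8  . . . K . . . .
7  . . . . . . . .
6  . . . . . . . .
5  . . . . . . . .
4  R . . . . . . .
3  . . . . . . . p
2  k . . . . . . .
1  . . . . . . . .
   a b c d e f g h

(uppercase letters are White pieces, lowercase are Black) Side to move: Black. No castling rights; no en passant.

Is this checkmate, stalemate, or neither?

Black to move; black king on a2.
In check: yes, from the white rook on a4.
Legal moves for Black: Kb3, Kb2, Kb1.
Black is in check but has 3 legal moves → neither.

neither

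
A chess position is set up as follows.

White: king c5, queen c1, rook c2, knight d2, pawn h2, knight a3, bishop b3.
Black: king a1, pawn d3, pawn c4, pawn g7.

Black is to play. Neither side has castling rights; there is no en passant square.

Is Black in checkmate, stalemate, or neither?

checkmate

Black to move; black king on a1.
In check: yes, from the white queen on c1.
King squares — b1: attacked by Qc1; a2: attacked by Rc2; b2: attacked by Qc1.
Legal moves for Black: none.
In check with no legal moves → checkmate.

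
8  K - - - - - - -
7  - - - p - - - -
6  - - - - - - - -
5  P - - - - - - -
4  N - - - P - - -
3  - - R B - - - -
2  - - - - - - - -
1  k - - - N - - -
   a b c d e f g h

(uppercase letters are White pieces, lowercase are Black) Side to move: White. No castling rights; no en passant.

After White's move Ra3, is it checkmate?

yes

After Ra3: black king on a1; in check: yes, from the white rook on a3.
King squares — b1: attacked by Bd3; a2: attacked by Ra3; b2: attacked by Na4.
Black has no legal moves → checkmate.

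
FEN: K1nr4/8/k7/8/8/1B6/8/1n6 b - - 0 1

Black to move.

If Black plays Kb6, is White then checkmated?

no

After Kb6: white king on a8; in check: no.
White is not in check, so this cannot be checkmate.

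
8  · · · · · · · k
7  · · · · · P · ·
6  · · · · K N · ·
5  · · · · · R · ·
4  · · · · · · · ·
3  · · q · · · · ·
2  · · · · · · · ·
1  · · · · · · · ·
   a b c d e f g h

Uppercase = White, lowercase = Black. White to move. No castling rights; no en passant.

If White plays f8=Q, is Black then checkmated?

yes

After f8=Q: black king on h8; in check: yes, from the white queen on f8.
King squares — g7: attacked by Qf8; h7: attacked by Nf6; g8: attacked by Nf6.
Black has no legal moves → checkmate.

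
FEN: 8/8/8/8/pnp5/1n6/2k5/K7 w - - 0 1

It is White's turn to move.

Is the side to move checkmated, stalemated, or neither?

checkmate

White to move; white king on a1.
In check: yes, from the black knight on b3.
King squares — b1: attacked by Kc2; a2: attacked by Nb4; b2: attacked by Kc2.
Legal moves for White: none.
In check with no legal moves → checkmate.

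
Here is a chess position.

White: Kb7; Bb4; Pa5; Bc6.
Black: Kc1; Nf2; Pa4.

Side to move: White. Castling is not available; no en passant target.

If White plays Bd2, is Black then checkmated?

no

After Bd2: black king on c1; in check: yes, from the white bishop on d2.
Black has 5 legal replies: Kxd2, Kc2, Kb2, Kd1, Kb1.
In check but a legal move exists → not checkmate.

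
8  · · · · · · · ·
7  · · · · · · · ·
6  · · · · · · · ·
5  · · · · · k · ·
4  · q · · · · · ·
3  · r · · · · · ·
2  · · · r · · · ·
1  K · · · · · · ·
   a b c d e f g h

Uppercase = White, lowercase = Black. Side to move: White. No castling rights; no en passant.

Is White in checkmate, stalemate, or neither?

White to move; white king on a1.
In check: no.
King squares — b1: attacked by Rb3; a2: attacked by Rd2; b2: attacked by Rd2.
Legal moves for White: none.
Not in check and no legal moves → stalemate.

stalemate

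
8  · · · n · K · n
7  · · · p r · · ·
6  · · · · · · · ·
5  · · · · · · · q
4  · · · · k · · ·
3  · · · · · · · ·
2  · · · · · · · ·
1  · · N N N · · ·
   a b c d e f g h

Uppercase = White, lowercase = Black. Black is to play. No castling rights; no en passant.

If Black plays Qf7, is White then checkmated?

After Qf7: white king on f8; in check: yes, from the black queen on f7.
King squares — e7: attacked by Qf7; f7: attacked by Re7; g7: attacked by Qf7; e8: attacked by Re7; g8: attacked by Qf7.
White has no legal moves → checkmate.

yes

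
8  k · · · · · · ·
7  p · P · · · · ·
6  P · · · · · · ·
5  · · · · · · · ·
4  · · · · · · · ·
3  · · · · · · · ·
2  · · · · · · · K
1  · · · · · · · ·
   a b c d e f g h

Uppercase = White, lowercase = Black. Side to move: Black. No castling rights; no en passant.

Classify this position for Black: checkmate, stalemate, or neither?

stalemate

Black to move; black king on a8.
In check: no.
King squares — a7: own pawn; b7: attacked by Pa6; b8: attacked by Pc7.
Legal moves for Black: none.
Not in check and no legal moves → stalemate.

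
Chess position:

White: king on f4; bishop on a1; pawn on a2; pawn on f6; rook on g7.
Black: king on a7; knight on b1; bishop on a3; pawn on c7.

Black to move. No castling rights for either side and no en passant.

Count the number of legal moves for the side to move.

Black to move; king on a7.
In check: no.
Legal moves: Kb8, Ka8, Kb7, Kb6, Ka6, Bf8, Be7, Bd6+, Bc5, Bb4, Bb2, Bc1+, Nc3, Nd2.
Count: 14.

14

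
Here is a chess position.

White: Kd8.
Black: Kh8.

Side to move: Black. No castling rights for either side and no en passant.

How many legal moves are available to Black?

Black to move; king on h8.
In check: no.
Legal moves: Kg8, Kh7, Kg7.
Count: 3.

3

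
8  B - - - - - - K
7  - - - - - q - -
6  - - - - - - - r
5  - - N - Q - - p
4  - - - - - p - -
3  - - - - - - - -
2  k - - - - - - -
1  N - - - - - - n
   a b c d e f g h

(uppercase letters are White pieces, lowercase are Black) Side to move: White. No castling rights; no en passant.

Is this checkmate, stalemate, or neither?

White to move; white king on h8.
In check: yes, from the black rook on h6.
King squares — g7: attacked by Qf7; h7: attacked by Rh6; g8: attacked by Qf7.
Legal moves for White: none.
In check with no legal moves → checkmate.

checkmate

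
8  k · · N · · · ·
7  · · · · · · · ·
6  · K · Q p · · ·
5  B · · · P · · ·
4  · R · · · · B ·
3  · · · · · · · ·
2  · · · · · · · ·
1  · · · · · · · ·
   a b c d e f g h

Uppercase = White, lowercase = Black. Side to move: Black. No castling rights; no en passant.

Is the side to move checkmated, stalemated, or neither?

Black to move; black king on a8.
In check: no.
King squares — a7: attacked by Kb6; b7: attacked by Kb6; b8: attacked by Qd6.
Legal moves for Black: none.
Not in check and no legal moves → stalemate.

stalemate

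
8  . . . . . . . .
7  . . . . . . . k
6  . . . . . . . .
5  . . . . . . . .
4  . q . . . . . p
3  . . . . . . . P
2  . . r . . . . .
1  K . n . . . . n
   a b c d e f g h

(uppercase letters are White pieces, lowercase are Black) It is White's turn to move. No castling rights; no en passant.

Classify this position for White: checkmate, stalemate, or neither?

stalemate

White to move; white king on a1.
In check: no.
King squares — b1: attacked by Qb4; a2: attacked by Nc1; b2: attacked by Rc2.
Legal moves for White: none.
Not in check and no legal moves → stalemate.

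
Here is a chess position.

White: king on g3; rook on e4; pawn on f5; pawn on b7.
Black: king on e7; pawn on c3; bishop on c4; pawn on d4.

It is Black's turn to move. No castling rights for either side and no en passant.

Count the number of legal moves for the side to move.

7

Black to move; king on e7.
In check: yes, from the white rook on e4.
Legal moves: Kf8, Kd8, Kf7, Kd7, Kf6, Kd6, Be6.
Count: 7.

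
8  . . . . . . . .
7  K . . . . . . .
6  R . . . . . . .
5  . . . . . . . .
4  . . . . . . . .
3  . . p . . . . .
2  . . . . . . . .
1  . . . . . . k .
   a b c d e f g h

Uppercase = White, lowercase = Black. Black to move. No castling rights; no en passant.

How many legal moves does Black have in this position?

6

Black to move; king on g1.
In check: no.
Legal moves: Kh2, Kg2, Kf2, Kh1, Kf1, c2.
Count: 6.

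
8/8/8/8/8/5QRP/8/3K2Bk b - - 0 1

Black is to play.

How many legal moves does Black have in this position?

0

Black to move; king on h1.
In check: yes, from the white queen on f3.
Legal moves: none.
Count: 0.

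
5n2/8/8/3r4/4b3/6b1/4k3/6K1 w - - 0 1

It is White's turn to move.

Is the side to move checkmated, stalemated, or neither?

stalemate

White to move; white king on g1.
In check: no.
King squares — f1: attacked by Ke2; h1: attacked by Be4; f2: attacked by Ke2; g2: attacked by Be4; h2: attacked by Bg3.
Legal moves for White: none.
Not in check and no legal moves → stalemate.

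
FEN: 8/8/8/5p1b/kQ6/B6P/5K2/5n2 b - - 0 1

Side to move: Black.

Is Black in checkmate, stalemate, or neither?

checkmate

Black to move; black king on a4.
In check: yes, from the white queen on b4.
King squares — a3: attacked by Qb4; b3: attacked by Qb4; b4: attacked by Ba3; a5: attacked by Qb4; b5: attacked by Qb4.
Legal moves for Black: none.
In check with no legal moves → checkmate.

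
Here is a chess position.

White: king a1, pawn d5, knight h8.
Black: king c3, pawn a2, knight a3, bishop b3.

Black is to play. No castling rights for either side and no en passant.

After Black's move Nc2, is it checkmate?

yes

After Nc2: white king on a1; in check: yes, from the black knight on c2.
King squares — b1: attacked by Pa2; a2: attacked by Bb3; b2: attacked by Kc3.
White has no legal moves → checkmate.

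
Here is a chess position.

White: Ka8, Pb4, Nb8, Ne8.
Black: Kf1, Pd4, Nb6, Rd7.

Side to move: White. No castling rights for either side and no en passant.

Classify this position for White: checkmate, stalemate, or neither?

checkmate

White to move; white king on a8.
In check: yes, from the black knight on b6.
King squares — a7: attacked by Rd7; b7: attacked by Rd7; b8: own knight.
Legal moves for White: none.
In check with no legal moves → checkmate.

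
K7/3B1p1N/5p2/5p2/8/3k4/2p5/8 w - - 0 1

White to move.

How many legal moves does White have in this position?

13

White to move; king on a8.
In check: no.
Legal moves: Kb8, Kb7, Ka7, Nf8, Nxf6, Ng5, Be8, Bc8, Be6, Bc6, Bxf5+, Bb5+, Ba4.
Count: 13.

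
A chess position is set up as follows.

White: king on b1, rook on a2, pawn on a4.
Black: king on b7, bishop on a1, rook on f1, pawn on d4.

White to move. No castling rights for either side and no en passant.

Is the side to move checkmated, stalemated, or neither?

neither

White to move; white king on b1.
In check: yes, from the black rook on f1.
King squares — a1: attacked by Rf1; c1: attacked by Rf1; a2: own rook; b2: attacked by Ba1; c2: available.
Legal moves for White: Kc2.
White is in check but has 1 legal move → neither.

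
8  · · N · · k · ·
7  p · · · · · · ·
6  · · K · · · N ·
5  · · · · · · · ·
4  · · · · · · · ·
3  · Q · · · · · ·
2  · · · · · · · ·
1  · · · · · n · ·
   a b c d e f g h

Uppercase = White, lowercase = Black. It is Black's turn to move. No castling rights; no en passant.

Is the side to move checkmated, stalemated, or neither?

Black to move; black king on f8.
In check: yes, from the white knight on g6.
King squares — e7: attacked by Ng6; f7: attacked by Qb3; g7: available; e8: available; g8: attacked by Qb3.
Legal moves for Black: Ke8, Kg7.
Black is in check but has 2 legal moves → neither.

neither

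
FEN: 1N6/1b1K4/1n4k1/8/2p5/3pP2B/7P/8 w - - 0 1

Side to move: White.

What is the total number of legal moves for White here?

6

White to move; king on d7.
In check: yes, from the black knight on b6.
Legal moves: Ke8, Kd8, Ke7, Kc7, Ke6, Kd6.
Count: 6.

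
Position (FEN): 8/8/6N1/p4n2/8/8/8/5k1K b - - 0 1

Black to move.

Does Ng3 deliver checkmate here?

After Ng3: white king on h1; in check: yes, from the black knight on g3.
White has 1 legal reply: Kh2.
In check but a legal move exists → not checkmate.

no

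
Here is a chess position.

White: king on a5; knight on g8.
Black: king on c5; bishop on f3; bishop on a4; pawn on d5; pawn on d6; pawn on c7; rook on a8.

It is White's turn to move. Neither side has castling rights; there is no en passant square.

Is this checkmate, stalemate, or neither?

White to move; white king on a5.
In check: yes, from the black rook on a8.
King squares — a4: attacked by Ra8; b4: attacked by Kc5; b5: attacked by Ba4; a6: attacked by Ra8; b6: attacked by Kc5.
Legal moves for White: none.
In check with no legal moves → checkmate.

checkmate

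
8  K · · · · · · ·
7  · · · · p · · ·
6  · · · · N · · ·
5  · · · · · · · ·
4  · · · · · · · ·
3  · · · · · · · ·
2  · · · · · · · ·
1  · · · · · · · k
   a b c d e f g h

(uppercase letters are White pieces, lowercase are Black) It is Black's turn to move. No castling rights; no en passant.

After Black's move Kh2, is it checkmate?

no

After Kh2: white king on a8; in check: no.
White is not in check, so this cannot be checkmate.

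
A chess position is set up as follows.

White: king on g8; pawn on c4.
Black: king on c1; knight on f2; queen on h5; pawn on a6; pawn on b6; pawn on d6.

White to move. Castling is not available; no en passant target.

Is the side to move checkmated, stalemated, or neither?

White to move; white king on g8.
In check: no.
Legal moves for White: Kf8, Kg7, c5.
White has 3 legal moves and is not in check → neither.

neither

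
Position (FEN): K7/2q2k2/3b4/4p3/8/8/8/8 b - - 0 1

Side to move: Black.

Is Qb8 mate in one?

After Qb8: white king on a8; in check: yes, from the black queen on b8.
King squares — a7: attacked by Qb8; b7: attacked by Qb8; b8: attacked by Bd6.
White has no legal moves → checkmate.

yes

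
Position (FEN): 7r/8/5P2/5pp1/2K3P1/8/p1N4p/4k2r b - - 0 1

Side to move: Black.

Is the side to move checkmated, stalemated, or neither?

Black to move; black king on e1.
In check: yes, from the white knight on c2.
King squares — d1: available; f1: available; d2: available; e2: available; f2: available.
Legal moves for Black: Kf2, Ke2, Kd2, Kf1, Kd1.
Black is in check but has 5 legal moves → neither.

neither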